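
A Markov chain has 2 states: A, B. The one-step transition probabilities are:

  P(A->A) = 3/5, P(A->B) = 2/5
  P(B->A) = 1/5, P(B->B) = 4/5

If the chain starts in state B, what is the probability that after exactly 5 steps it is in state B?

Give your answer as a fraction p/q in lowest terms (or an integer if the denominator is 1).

Computing P^5 by repeated multiplication:
P^1 =
  A: [3/5, 2/5]
  B: [1/5, 4/5]
P^2 =
  A: [11/25, 14/25]
  B: [7/25, 18/25]
P^3 =
  A: [47/125, 78/125]
  B: [39/125, 86/125]
P^4 =
  A: [219/625, 406/625]
  B: [203/625, 422/625]
P^5 =
  A: [1063/3125, 2062/3125]
  B: [1031/3125, 2094/3125]

(P^5)[B -> B] = 2094/3125

Answer: 2094/3125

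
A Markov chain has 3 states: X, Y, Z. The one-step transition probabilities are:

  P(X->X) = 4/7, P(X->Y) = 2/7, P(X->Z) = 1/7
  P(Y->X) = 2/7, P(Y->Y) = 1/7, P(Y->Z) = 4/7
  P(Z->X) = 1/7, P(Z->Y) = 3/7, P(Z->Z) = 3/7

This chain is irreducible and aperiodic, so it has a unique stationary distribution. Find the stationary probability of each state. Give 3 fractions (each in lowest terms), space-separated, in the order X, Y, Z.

The stationary distribution satisfies pi = pi * P, i.e.:
  pi_X = 4/7*pi_X + 2/7*pi_Y + 1/7*pi_Z
  pi_Y = 2/7*pi_X + 1/7*pi_Y + 3/7*pi_Z
  pi_Z = 1/7*pi_X + 4/7*pi_Y + 3/7*pi_Z
with normalization: pi_X + pi_Y + pi_Z = 1.

Using the first 2 balance equations plus normalization, the linear system A*pi = b is:
  [-3/7, 2/7, 1/7] . pi = 0
  [2/7, -6/7, 3/7] . pi = 0
  [1, 1, 1] . pi = 1

Solving yields:
  pi_X = 12/37
  pi_Y = 11/37
  pi_Z = 14/37

Verification (pi * P):
  12/37*4/7 + 11/37*2/7 + 14/37*1/7 = 12/37 = pi_X  (ok)
  12/37*2/7 + 11/37*1/7 + 14/37*3/7 = 11/37 = pi_Y  (ok)
  12/37*1/7 + 11/37*4/7 + 14/37*3/7 = 14/37 = pi_Z  (ok)

Answer: 12/37 11/37 14/37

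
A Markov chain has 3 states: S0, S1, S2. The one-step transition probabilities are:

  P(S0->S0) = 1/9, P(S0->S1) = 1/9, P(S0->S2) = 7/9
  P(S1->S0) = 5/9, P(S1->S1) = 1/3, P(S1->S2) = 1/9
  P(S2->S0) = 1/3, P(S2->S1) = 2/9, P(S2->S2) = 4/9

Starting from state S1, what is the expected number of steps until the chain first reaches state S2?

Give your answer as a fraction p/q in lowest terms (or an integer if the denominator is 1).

Answer: 117/43

Derivation:
Let h_i = expected steps to first reach S2 from state i.
Boundary: h_S2 = 0.
First-step equations for the other states:
  h_S0 = 1 + 1/9*h_S0 + 1/9*h_S1 + 7/9*h_S2
  h_S1 = 1 + 5/9*h_S0 + 1/3*h_S1 + 1/9*h_S2

Substituting h_S2 = 0 and rearranging gives the linear system (I - Q) h = 1:
  [8/9, -1/9] . (h_S0, h_S1) = 1
  [-5/9, 2/3] . (h_S0, h_S1) = 1

Solving yields:
  h_S0 = 63/43
  h_S1 = 117/43

Starting state is S1, so the expected hitting time is h_S1 = 117/43.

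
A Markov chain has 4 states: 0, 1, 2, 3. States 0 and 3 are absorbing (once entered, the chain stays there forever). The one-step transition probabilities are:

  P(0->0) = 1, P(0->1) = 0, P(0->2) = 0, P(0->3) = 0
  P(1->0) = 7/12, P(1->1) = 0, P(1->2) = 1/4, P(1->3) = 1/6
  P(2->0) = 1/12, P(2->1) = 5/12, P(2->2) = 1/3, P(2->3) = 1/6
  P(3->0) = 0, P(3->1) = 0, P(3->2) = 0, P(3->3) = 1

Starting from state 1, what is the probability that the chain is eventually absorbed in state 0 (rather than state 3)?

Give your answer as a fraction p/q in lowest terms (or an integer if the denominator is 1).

Let a_i = P(absorbed in 0 | start in state i).
Boundary conditions: a_0 = 1, a_3 = 0.
For each transient state i, a_i = sum_j P(i->j) * a_j:
  a_1 = 7/12*a_0 + 0*a_1 + 1/4*a_2 + 1/6*a_3
  a_2 = 1/12*a_0 + 5/12*a_1 + 1/3*a_2 + 1/6*a_3

Substituting a_0 = 1 and a_3 = 0, rearrange to (I - Q) a = r where r[i] = P(i -> 0):
  [1, -1/4] . (a_1, a_2) = 7/12
  [-5/12, 2/3] . (a_1, a_2) = 1/12

Solving yields:
  a_1 = 59/81
  a_2 = 47/81

Starting state is 1, so the absorption probability is a_1 = 59/81.

Answer: 59/81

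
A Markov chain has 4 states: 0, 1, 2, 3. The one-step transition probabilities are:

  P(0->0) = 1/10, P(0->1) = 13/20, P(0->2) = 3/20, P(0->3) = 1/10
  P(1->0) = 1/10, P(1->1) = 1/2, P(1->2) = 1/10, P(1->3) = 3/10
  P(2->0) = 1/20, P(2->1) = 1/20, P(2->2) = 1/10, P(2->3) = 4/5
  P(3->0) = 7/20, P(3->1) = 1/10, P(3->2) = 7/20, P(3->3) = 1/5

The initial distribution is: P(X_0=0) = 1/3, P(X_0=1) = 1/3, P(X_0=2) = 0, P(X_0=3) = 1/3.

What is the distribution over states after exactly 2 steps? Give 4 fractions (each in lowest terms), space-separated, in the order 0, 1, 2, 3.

Propagating the distribution step by step (d_{t+1} = d_t * P):
d_0 = (0=1/3, 1=1/3, 2=0, 3=1/3)
  d_1[0] = 1/3*1/10 + 1/3*1/10 + 0*1/20 + 1/3*7/20 = 11/60
  d_1[1] = 1/3*13/20 + 1/3*1/2 + 0*1/20 + 1/3*1/10 = 5/12
  d_1[2] = 1/3*3/20 + 1/3*1/10 + 0*1/10 + 1/3*7/20 = 1/5
  d_1[3] = 1/3*1/10 + 1/3*3/10 + 0*4/5 + 1/3*1/5 = 1/5
d_1 = (0=11/60, 1=5/12, 2=1/5, 3=1/5)
  d_2[0] = 11/60*1/10 + 5/12*1/10 + 1/5*1/20 + 1/5*7/20 = 7/50
  d_2[1] = 11/60*13/20 + 5/12*1/2 + 1/5*1/20 + 1/5*1/10 = 143/400
  d_2[2] = 11/60*3/20 + 5/12*1/10 + 1/5*1/10 + 1/5*7/20 = 191/1200
  d_2[3] = 11/60*1/10 + 5/12*3/10 + 1/5*4/5 + 1/5*1/5 = 103/300
d_2 = (0=7/50, 1=143/400, 2=191/1200, 3=103/300)

Answer: 7/50 143/400 191/1200 103/300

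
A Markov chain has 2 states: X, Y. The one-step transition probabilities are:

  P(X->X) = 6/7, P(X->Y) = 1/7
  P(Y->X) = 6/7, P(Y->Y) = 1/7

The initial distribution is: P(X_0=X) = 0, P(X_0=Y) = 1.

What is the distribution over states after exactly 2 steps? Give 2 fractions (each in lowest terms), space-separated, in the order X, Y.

Propagating the distribution step by step (d_{t+1} = d_t * P):
d_0 = (X=0, Y=1)
  d_1[X] = 0*6/7 + 1*6/7 = 6/7
  d_1[Y] = 0*1/7 + 1*1/7 = 1/7
d_1 = (X=6/7, Y=1/7)
  d_2[X] = 6/7*6/7 + 1/7*6/7 = 6/7
  d_2[Y] = 6/7*1/7 + 1/7*1/7 = 1/7
d_2 = (X=6/7, Y=1/7)

Answer: 6/7 1/7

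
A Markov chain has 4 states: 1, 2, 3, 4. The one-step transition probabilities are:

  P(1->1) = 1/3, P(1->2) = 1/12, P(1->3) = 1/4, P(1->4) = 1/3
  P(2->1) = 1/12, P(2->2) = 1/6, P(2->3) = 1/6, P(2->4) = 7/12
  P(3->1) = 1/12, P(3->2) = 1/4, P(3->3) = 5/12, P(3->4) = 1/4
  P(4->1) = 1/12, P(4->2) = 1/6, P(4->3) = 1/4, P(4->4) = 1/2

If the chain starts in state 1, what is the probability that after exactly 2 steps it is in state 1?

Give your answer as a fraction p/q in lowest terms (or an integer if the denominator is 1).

Computing P^2 by repeated multiplication:
P^1 =
  1: [1/3, 1/12, 1/4, 1/3]
  2: [1/12, 1/6, 1/6, 7/12]
  3: [1/12, 1/4, 5/12, 1/4]
  4: [1/12, 1/6, 1/4, 1/2]
P^2 =
  1: [1/6, 23/144, 41/144, 7/18]
  2: [5/48, 25/144, 19/72, 11/24]
  3: [5/48, 7/36, 43/144, 29/72]
  4: [5/48, 13/72, 5/18, 7/16]

(P^2)[1 -> 1] = 1/6

Answer: 1/6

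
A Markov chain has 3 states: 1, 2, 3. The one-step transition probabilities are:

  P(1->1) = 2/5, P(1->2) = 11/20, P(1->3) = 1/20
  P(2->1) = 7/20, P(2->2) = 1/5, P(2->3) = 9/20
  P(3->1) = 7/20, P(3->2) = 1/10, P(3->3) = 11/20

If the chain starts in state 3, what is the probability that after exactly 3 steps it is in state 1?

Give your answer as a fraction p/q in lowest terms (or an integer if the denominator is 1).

Computing P^3 by repeated multiplication:
P^1 =
  1: [2/5, 11/20, 1/20]
  2: [7/20, 1/5, 9/20]
  3: [7/20, 1/10, 11/20]
P^2 =
  1: [37/100, 67/200, 59/200]
  2: [147/400, 111/400, 71/200]
  3: [147/400, 107/400, 73/200]
P^3 =
  1: [737/2000, 3/10, 663/2000]
  2: [2947/8000, 469/1600, 677/2000]
  3: [2947/8000, 2337/8000, 679/2000]

(P^3)[3 -> 1] = 2947/8000

Answer: 2947/8000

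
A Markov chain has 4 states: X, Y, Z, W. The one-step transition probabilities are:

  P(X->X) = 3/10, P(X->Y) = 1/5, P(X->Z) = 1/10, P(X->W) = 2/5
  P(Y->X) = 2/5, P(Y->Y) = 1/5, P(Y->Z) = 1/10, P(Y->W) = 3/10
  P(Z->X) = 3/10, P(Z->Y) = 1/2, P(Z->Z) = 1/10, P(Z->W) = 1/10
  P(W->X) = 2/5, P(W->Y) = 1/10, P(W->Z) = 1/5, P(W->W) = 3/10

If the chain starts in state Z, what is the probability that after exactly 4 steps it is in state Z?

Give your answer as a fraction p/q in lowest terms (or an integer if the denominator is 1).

Computing P^4 by repeated multiplication:
P^1 =
  X: [3/10, 1/5, 1/10, 2/5]
  Y: [2/5, 1/5, 1/10, 3/10]
  Z: [3/10, 1/2, 1/10, 1/10]
  W: [2/5, 1/10, 1/5, 3/10]
P^2 =
  X: [9/25, 19/100, 7/50, 31/100]
  Y: [7/20, 1/5, 13/100, 8/25]
  Z: [9/25, 11/50, 11/100, 31/100]
  W: [17/50, 23/100, 13/100, 3/10]
P^3 =
  X: [7/20, 211/1000, 131/1000, 77/250]
  Y: [44/125, 207/1000, 33/250, 309/1000]
  Z: [353/1000, 101/500, 131/1000, 157/500]
  W: [353/1000, 209/1000, 13/100, 77/250]
P^4 =
  X: [3519/10000, 417/2000, 327/2500, 193/625]
  Y: [879/2500, 2087/10000, 1309/10000, 193/625]
  Z: [879/2500, 2079/10000, 657/5000, 3091/10000]
  W: [3517/10000, 1041/5000, 327/2500, 3093/10000]

(P^4)[Z -> Z] = 657/5000

Answer: 657/5000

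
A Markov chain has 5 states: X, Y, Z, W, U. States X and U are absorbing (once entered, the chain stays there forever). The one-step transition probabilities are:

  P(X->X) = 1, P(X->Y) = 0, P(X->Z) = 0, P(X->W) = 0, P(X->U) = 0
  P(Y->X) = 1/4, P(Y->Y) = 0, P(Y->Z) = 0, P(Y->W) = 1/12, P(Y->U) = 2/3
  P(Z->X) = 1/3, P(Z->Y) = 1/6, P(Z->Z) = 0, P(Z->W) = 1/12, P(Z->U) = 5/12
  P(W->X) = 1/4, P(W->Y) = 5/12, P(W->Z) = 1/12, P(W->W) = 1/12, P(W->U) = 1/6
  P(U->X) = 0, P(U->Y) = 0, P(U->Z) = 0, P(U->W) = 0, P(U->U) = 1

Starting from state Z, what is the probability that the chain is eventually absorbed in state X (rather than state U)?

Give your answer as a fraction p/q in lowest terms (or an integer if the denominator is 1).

Let a_i = P(absorbed in X | start in state i).
Boundary conditions: a_X = 1, a_U = 0.
For each transient state i, a_i = sum_j P(i->j) * a_j:
  a_Y = 1/4*a_X + 0*a_Y + 0*a_Z + 1/12*a_W + 2/3*a_U
  a_Z = 1/3*a_X + 1/6*a_Y + 0*a_Z + 1/12*a_W + 5/12*a_U
  a_W = 1/4*a_X + 5/12*a_Y + 1/12*a_Z + 1/12*a_W + 1/6*a_U

Substituting a_X = 1 and a_U = 0, rearrange to (I - Q) a = r where r[i] = P(i -> X):
  [1, 0, -1/12] . (a_Y, a_Z, a_W) = 1/4
  [-1/6, 1, -1/12] . (a_Y, a_Z, a_W) = 1/3
  [-5/12, -1/12, 11/12] . (a_Y, a_Z, a_W) = 1/4

Solving yields:
  a_Y = 433/1510
  a_Z = 631/1510
  a_W = 333/755

Starting state is Z, so the absorption probability is a_Z = 631/1510.

Answer: 631/1510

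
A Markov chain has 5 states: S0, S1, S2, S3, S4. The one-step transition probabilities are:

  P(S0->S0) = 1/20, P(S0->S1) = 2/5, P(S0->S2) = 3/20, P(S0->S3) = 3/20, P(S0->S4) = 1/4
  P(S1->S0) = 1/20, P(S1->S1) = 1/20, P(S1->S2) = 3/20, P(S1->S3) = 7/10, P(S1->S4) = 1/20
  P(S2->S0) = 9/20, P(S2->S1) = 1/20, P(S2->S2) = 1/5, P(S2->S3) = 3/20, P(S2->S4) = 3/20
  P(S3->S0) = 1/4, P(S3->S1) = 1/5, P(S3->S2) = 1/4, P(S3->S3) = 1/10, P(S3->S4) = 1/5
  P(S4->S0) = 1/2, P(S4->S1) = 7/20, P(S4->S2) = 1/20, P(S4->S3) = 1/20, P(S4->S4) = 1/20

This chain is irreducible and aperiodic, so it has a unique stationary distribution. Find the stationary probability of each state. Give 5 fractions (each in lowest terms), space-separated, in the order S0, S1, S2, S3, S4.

Answer: 64684/278827 59074/278827 46683/278827 66817/278827 41569/278827

Derivation:
The stationary distribution satisfies pi = pi * P, i.e.:
  pi_S0 = 1/20*pi_S0 + 1/20*pi_S1 + 9/20*pi_S2 + 1/4*pi_S3 + 1/2*pi_S4
  pi_S1 = 2/5*pi_S0 + 1/20*pi_S1 + 1/20*pi_S2 + 1/5*pi_S3 + 7/20*pi_S4
  pi_S2 = 3/20*pi_S0 + 3/20*pi_S1 + 1/5*pi_S2 + 1/4*pi_S3 + 1/20*pi_S4
  pi_S3 = 3/20*pi_S0 + 7/10*pi_S1 + 3/20*pi_S2 + 1/10*pi_S3 + 1/20*pi_S4
  pi_S4 = 1/4*pi_S0 + 1/20*pi_S1 + 3/20*pi_S2 + 1/5*pi_S3 + 1/20*pi_S4
with normalization: pi_S0 + pi_S1 + pi_S2 + pi_S3 + pi_S4 = 1.

Using the first 4 balance equations plus normalization, the linear system A*pi = b is:
  [-19/20, 1/20, 9/20, 1/4, 1/2] . pi = 0
  [2/5, -19/20, 1/20, 1/5, 7/20] . pi = 0
  [3/20, 3/20, -4/5, 1/4, 1/20] . pi = 0
  [3/20, 7/10, 3/20, -9/10, 1/20] . pi = 0
  [1, 1, 1, 1, 1] . pi = 1

Solving yields:
  pi_S0 = 64684/278827
  pi_S1 = 59074/278827
  pi_S2 = 46683/278827
  pi_S3 = 66817/278827
  pi_S4 = 41569/278827

Verification (pi * P):
  64684/278827*1/20 + 59074/278827*1/20 + 46683/278827*9/20 + 66817/278827*1/4 + 41569/278827*1/2 = 64684/278827 = pi_S0  (ok)
  64684/278827*2/5 + 59074/278827*1/20 + 46683/278827*1/20 + 66817/278827*1/5 + 41569/278827*7/20 = 59074/278827 = pi_S1  (ok)
  64684/278827*3/20 + 59074/278827*3/20 + 46683/278827*1/5 + 66817/278827*1/4 + 41569/278827*1/20 = 46683/278827 = pi_S2  (ok)
  64684/278827*3/20 + 59074/278827*7/10 + 46683/278827*3/20 + 66817/278827*1/10 + 41569/278827*1/20 = 66817/278827 = pi_S3  (ok)
  64684/278827*1/4 + 59074/278827*1/20 + 46683/278827*3/20 + 66817/278827*1/5 + 41569/278827*1/20 = 41569/278827 = pi_S4  (ok)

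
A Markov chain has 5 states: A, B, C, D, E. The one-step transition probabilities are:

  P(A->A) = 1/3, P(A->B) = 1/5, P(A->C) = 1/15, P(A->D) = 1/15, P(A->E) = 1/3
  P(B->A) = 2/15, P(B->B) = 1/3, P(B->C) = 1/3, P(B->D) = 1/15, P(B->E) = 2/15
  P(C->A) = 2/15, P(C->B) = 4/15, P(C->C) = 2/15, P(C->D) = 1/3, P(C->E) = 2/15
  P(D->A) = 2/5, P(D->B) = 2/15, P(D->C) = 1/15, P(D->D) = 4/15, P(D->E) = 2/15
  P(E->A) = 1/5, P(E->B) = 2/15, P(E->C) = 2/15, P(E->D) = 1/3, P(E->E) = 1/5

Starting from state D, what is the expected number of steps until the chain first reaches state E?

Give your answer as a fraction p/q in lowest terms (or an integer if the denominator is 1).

Answer: 4935/943

Derivation:
Let h_i = expected steps to first reach E from state i.
Boundary: h_E = 0.
First-step equations for the other states:
  h_A = 1 + 1/3*h_A + 1/5*h_B + 1/15*h_C + 1/15*h_D + 1/3*h_E
  h_B = 1 + 2/15*h_A + 1/3*h_B + 1/3*h_C + 1/15*h_D + 2/15*h_E
  h_C = 1 + 2/15*h_A + 4/15*h_B + 2/15*h_C + 1/3*h_D + 2/15*h_E
  h_D = 1 + 2/5*h_A + 2/15*h_B + 1/15*h_C + 4/15*h_D + 2/15*h_E

Substituting h_E = 0 and rearranging gives the linear system (I - Q) h = 1:
  [2/3, -1/5, -1/15, -1/15] . (h_A, h_B, h_C, h_D) = 1
  [-2/15, 2/3, -1/3, -1/15] . (h_A, h_B, h_C, h_D) = 1
  [-2/15, -4/15, 13/15, -1/3] . (h_A, h_B, h_C, h_D) = 1
  [-2/5, -2/15, -1/15, 11/15] . (h_A, h_B, h_C, h_D) = 1

Solving yields:
  h_A = 4035/943
  h_B = 5340/943
  h_C = 5250/943
  h_D = 4935/943

Starting state is D, so the expected hitting time is h_D = 4935/943.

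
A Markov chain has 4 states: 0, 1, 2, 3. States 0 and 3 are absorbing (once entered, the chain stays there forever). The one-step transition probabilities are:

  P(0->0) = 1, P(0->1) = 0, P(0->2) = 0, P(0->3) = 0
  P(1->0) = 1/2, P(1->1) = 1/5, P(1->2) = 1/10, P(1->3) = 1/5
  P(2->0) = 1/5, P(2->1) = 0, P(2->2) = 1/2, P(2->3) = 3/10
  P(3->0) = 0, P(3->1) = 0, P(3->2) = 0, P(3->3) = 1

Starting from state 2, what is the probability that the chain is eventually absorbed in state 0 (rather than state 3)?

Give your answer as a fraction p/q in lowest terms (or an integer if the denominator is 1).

Let a_i = P(absorbed in 0 | start in state i).
Boundary conditions: a_0 = 1, a_3 = 0.
For each transient state i, a_i = sum_j P(i->j) * a_j:
  a_1 = 1/2*a_0 + 1/5*a_1 + 1/10*a_2 + 1/5*a_3
  a_2 = 1/5*a_0 + 0*a_1 + 1/2*a_2 + 3/10*a_3

Substituting a_0 = 1 and a_3 = 0, rearrange to (I - Q) a = r where r[i] = P(i -> 0):
  [4/5, -1/10] . (a_1, a_2) = 1/2
  [0, 1/2] . (a_1, a_2) = 1/5

Solving yields:
  a_1 = 27/40
  a_2 = 2/5

Starting state is 2, so the absorption probability is a_2 = 2/5.

Answer: 2/5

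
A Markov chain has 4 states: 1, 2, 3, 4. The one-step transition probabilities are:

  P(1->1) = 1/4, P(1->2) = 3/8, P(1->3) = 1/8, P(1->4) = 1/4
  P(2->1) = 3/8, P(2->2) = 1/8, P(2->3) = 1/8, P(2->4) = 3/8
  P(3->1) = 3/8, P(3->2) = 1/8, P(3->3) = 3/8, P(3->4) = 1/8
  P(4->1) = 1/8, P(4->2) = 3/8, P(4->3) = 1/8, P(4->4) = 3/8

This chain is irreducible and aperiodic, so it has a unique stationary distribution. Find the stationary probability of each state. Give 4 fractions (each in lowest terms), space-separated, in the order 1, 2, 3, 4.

The stationary distribution satisfies pi = pi * P, i.e.:
  pi_1 = 1/4*pi_1 + 3/8*pi_2 + 3/8*pi_3 + 1/8*pi_4
  pi_2 = 3/8*pi_1 + 1/8*pi_2 + 1/8*pi_3 + 3/8*pi_4
  pi_3 = 1/8*pi_1 + 1/8*pi_2 + 3/8*pi_3 + 1/8*pi_4
  pi_4 = 1/4*pi_1 + 3/8*pi_2 + 1/8*pi_3 + 3/8*pi_4
with normalization: pi_1 + pi_2 + pi_3 + pi_4 = 1.

Using the first 3 balance equations plus normalization, the linear system A*pi = b is:
  [-3/4, 3/8, 3/8, 1/8] . pi = 0
  [3/8, -7/8, 1/8, 3/8] . pi = 0
  [1/8, 1/8, -5/8, 1/8] . pi = 0
  [1, 1, 1, 1] . pi = 1

Solving yields:
  pi_1 = 4/15
  pi_2 = 4/15
  pi_3 = 1/6
  pi_4 = 3/10

Verification (pi * P):
  4/15*1/4 + 4/15*3/8 + 1/6*3/8 + 3/10*1/8 = 4/15 = pi_1  (ok)
  4/15*3/8 + 4/15*1/8 + 1/6*1/8 + 3/10*3/8 = 4/15 = pi_2  (ok)
  4/15*1/8 + 4/15*1/8 + 1/6*3/8 + 3/10*1/8 = 1/6 = pi_3  (ok)
  4/15*1/4 + 4/15*3/8 + 1/6*1/8 + 3/10*3/8 = 3/10 = pi_4  (ok)

Answer: 4/15 4/15 1/6 3/10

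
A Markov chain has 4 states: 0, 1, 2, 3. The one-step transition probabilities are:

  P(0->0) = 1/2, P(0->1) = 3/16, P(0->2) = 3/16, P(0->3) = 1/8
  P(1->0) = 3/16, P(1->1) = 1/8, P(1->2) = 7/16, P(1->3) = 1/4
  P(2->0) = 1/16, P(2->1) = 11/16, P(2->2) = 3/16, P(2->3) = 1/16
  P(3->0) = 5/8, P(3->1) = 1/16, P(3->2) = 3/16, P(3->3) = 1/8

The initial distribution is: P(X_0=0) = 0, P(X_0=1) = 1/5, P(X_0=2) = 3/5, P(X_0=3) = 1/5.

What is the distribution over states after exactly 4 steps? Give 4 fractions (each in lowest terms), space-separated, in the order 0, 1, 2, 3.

Propagating the distribution step by step (d_{t+1} = d_t * P):
d_0 = (0=0, 1=1/5, 2=3/5, 3=1/5)
  d_1[0] = 0*1/2 + 1/5*3/16 + 3/5*1/16 + 1/5*5/8 = 1/5
  d_1[1] = 0*3/16 + 1/5*1/8 + 3/5*11/16 + 1/5*1/16 = 9/20
  d_1[2] = 0*3/16 + 1/5*7/16 + 3/5*3/16 + 1/5*3/16 = 19/80
  d_1[3] = 0*1/8 + 1/5*1/4 + 3/5*1/16 + 1/5*1/8 = 9/80
d_1 = (0=1/5, 1=9/20, 2=19/80, 3=9/80)
  d_2[0] = 1/5*1/2 + 9/20*3/16 + 19/80*1/16 + 9/80*5/8 = 69/256
  d_2[1] = 1/5*3/16 + 9/20*1/8 + 19/80*11/16 + 9/80*1/16 = 169/640
  d_2[2] = 1/5*3/16 + 9/20*7/16 + 19/80*3/16 + 9/80*3/16 = 3/10
  d_2[3] = 1/5*1/8 + 9/20*1/4 + 19/80*1/16 + 9/80*1/8 = 213/1280
d_2 = (0=69/256, 1=169/640, 2=3/10, 3=213/1280)
  d_3[0] = 69/256*1/2 + 169/640*3/16 + 3/10*1/16 + 213/1280*5/8 = 393/1280
  d_3[1] = 69/256*3/16 + 169/640*1/8 + 3/10*11/16 + 213/1280*1/16 = 1537/5120
  d_3[2] = 69/256*3/16 + 169/640*7/16 + 3/10*3/16 + 213/1280*3/16 = 649/2560
  d_3[3] = 69/256*1/8 + 169/640*1/4 + 3/10*1/16 + 213/1280*1/8 = 713/5120
d_3 = (0=393/1280, 1=1537/5120, 2=649/2560, 3=713/5120)
  d_4[0] = 393/1280*1/2 + 1537/5120*3/16 + 649/2560*1/16 + 713/5120*5/8 = 5123/16384
  d_4[1] = 393/1280*3/16 + 1537/5120*1/8 + 649/2560*11/16 + 713/5120*1/16 = 22781/81920
  d_4[2] = 393/1280*3/16 + 1537/5120*7/16 + 649/2560*3/16 + 713/5120*3/16 = 5377/20480
  d_4[3] = 393/1280*1/8 + 1537/5120*1/4 + 649/2560*1/16 + 713/5120*1/8 = 751/5120
d_4 = (0=5123/16384, 1=22781/81920, 2=5377/20480, 3=751/5120)

Answer: 5123/16384 22781/81920 5377/20480 751/5120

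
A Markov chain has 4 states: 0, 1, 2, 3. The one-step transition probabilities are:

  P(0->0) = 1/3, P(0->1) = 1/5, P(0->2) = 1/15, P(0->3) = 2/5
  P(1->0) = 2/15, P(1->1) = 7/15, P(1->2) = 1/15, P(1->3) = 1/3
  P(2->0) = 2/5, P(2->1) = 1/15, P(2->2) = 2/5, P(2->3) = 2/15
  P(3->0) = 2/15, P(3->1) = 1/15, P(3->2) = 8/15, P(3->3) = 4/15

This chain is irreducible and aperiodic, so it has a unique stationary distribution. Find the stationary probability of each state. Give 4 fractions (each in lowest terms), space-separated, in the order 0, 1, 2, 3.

Answer: 283/1072 91/536 313/1072 147/536

Derivation:
The stationary distribution satisfies pi = pi * P, i.e.:
  pi_0 = 1/3*pi_0 + 2/15*pi_1 + 2/5*pi_2 + 2/15*pi_3
  pi_1 = 1/5*pi_0 + 7/15*pi_1 + 1/15*pi_2 + 1/15*pi_3
  pi_2 = 1/15*pi_0 + 1/15*pi_1 + 2/5*pi_2 + 8/15*pi_3
  pi_3 = 2/5*pi_0 + 1/3*pi_1 + 2/15*pi_2 + 4/15*pi_3
with normalization: pi_0 + pi_1 + pi_2 + pi_3 = 1.

Using the first 3 balance equations plus normalization, the linear system A*pi = b is:
  [-2/3, 2/15, 2/5, 2/15] . pi = 0
  [1/5, -8/15, 1/15, 1/15] . pi = 0
  [1/15, 1/15, -3/5, 8/15] . pi = 0
  [1, 1, 1, 1] . pi = 1

Solving yields:
  pi_0 = 283/1072
  pi_1 = 91/536
  pi_2 = 313/1072
  pi_3 = 147/536

Verification (pi * P):
  283/1072*1/3 + 91/536*2/15 + 313/1072*2/5 + 147/536*2/15 = 283/1072 = pi_0  (ok)
  283/1072*1/5 + 91/536*7/15 + 313/1072*1/15 + 147/536*1/15 = 91/536 = pi_1  (ok)
  283/1072*1/15 + 91/536*1/15 + 313/1072*2/5 + 147/536*8/15 = 313/1072 = pi_2  (ok)
  283/1072*2/5 + 91/536*1/3 + 313/1072*2/15 + 147/536*4/15 = 147/536 = pi_3  (ok)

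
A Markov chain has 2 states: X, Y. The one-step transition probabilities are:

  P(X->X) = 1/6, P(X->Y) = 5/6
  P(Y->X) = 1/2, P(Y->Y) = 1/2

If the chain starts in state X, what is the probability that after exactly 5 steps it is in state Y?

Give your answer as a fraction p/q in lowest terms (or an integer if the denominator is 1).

Computing P^5 by repeated multiplication:
P^1 =
  X: [1/6, 5/6]
  Y: [1/2, 1/2]
P^2 =
  X: [4/9, 5/9]
  Y: [1/3, 2/3]
P^3 =
  X: [19/54, 35/54]
  Y: [7/18, 11/18]
P^4 =
  X: [31/81, 50/81]
  Y: [10/27, 17/27]
P^5 =
  X: [181/486, 305/486]
  Y: [61/162, 101/162]

(P^5)[X -> Y] = 305/486

Answer: 305/486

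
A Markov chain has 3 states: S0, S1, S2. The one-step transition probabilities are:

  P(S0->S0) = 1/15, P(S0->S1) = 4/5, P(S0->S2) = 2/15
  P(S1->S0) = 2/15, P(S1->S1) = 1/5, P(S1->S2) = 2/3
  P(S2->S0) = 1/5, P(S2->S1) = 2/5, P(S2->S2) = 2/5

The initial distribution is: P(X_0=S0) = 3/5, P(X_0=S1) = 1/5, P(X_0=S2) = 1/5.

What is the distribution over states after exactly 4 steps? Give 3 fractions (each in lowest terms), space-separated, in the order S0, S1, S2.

Propagating the distribution step by step (d_{t+1} = d_t * P):
d_0 = (S0=3/5, S1=1/5, S2=1/5)
  d_1[S0] = 3/5*1/15 + 1/5*2/15 + 1/5*1/5 = 8/75
  d_1[S1] = 3/5*4/5 + 1/5*1/5 + 1/5*2/5 = 3/5
  d_1[S2] = 3/5*2/15 + 1/5*2/3 + 1/5*2/5 = 22/75
d_1 = (S0=8/75, S1=3/5, S2=22/75)
  d_2[S0] = 8/75*1/15 + 3/5*2/15 + 22/75*1/5 = 164/1125
  d_2[S1] = 8/75*4/5 + 3/5*1/5 + 22/75*2/5 = 121/375
  d_2[S2] = 8/75*2/15 + 3/5*2/3 + 22/75*2/5 = 598/1125
d_2 = (S0=164/1125, S1=121/375, S2=598/1125)
  d_3[S0] = 164/1125*1/15 + 121/375*2/15 + 598/1125*1/5 = 2684/16875
  d_3[S1] = 164/1125*4/5 + 121/375*1/5 + 598/1125*2/5 = 443/1125
  d_3[S2] = 164/1125*2/15 + 121/375*2/3 + 598/1125*2/5 = 7546/16875
d_3 = (S0=2684/16875, S1=443/1125, S2=7546/16875)
  d_4[S0] = 2684/16875*1/15 + 443/1125*2/15 + 7546/16875*1/5 = 38612/253125
  d_4[S1] = 2684/16875*4/5 + 443/1125*1/5 + 7546/16875*2/5 = 32473/84375
  d_4[S2] = 2684/16875*2/15 + 443/1125*2/3 + 7546/16875*2/5 = 117094/253125
d_4 = (S0=38612/253125, S1=32473/84375, S2=117094/253125)

Answer: 38612/253125 32473/84375 117094/253125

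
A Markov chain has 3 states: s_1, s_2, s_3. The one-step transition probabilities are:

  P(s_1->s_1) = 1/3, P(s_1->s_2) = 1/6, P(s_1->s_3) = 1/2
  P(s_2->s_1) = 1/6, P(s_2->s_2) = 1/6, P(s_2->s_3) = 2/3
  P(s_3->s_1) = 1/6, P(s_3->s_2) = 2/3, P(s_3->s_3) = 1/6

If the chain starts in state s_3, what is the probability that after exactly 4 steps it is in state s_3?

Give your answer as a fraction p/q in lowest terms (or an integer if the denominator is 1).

Computing P^4 by repeated multiplication:
P^1 =
  s_1: [1/3, 1/6, 1/2]
  s_2: [1/6, 1/6, 2/3]
  s_3: [1/6, 2/3, 1/6]
P^2 =
  s_1: [2/9, 5/12, 13/36]
  s_2: [7/36, 1/2, 11/36]
  s_3: [7/36, 1/4, 5/9]
P^3 =
  s_1: [11/54, 25/72, 97/216]
  s_2: [43/216, 23/72, 13/27]
  s_3: [43/216, 4/9, 77/216]
P^4 =
  s_1: [65/324, 169/432, 529/1296]
  s_2: [259/1296, 11/27, 509/1296]
  s_3: [259/1296, 149/432, 295/648]

(P^4)[s_3 -> s_3] = 295/648

Answer: 295/648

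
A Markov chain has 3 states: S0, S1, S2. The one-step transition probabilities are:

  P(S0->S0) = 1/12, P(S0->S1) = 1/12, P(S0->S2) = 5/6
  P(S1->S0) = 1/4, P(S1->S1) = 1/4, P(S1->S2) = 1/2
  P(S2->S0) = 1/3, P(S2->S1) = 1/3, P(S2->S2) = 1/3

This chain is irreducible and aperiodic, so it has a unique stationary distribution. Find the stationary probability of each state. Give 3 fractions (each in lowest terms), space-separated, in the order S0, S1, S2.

Answer: 1/4 1/4 1/2

Derivation:
The stationary distribution satisfies pi = pi * P, i.e.:
  pi_S0 = 1/12*pi_S0 + 1/4*pi_S1 + 1/3*pi_S2
  pi_S1 = 1/12*pi_S0 + 1/4*pi_S1 + 1/3*pi_S2
  pi_S2 = 5/6*pi_S0 + 1/2*pi_S1 + 1/3*pi_S2
with normalization: pi_S0 + pi_S1 + pi_S2 = 1.

Using the first 2 balance equations plus normalization, the linear system A*pi = b is:
  [-11/12, 1/4, 1/3] . pi = 0
  [1/12, -3/4, 1/3] . pi = 0
  [1, 1, 1] . pi = 1

Solving yields:
  pi_S0 = 1/4
  pi_S1 = 1/4
  pi_S2 = 1/2

Verification (pi * P):
  1/4*1/12 + 1/4*1/4 + 1/2*1/3 = 1/4 = pi_S0  (ok)
  1/4*1/12 + 1/4*1/4 + 1/2*1/3 = 1/4 = pi_S1  (ok)
  1/4*5/6 + 1/4*1/2 + 1/2*1/3 = 1/2 = pi_S2  (ok)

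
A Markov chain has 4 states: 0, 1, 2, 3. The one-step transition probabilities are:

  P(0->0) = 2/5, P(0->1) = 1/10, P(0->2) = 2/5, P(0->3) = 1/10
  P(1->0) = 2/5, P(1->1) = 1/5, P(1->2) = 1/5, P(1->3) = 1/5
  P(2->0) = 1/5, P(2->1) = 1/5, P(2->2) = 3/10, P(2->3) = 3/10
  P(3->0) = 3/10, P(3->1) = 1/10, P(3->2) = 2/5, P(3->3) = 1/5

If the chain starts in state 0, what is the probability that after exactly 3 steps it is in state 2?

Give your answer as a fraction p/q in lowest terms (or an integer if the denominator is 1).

Answer: 42/125

Derivation:
Computing P^3 by repeated multiplication:
P^1 =
  0: [2/5, 1/10, 2/5, 1/10]
  1: [2/5, 1/5, 1/5, 1/5]
  2: [1/5, 1/5, 3/10, 3/10]
  3: [3/10, 1/10, 2/5, 1/5]
P^2 =
  0: [31/100, 3/20, 17/50, 1/5]
  1: [17/50, 7/50, 17/50, 9/50]
  2: [31/100, 3/20, 33/100, 21/100]
  3: [3/10, 3/20, 17/50, 21/100]
P^3 =
  0: [39/125, 149/1000, 42/125, 203/1000]
  1: [157/500, 37/250, 169/500, 1/5]
  2: [313/1000, 37/250, 337/1000, 101/500]
  3: [311/1000, 149/1000, 42/125, 51/250]

(P^3)[0 -> 2] = 42/125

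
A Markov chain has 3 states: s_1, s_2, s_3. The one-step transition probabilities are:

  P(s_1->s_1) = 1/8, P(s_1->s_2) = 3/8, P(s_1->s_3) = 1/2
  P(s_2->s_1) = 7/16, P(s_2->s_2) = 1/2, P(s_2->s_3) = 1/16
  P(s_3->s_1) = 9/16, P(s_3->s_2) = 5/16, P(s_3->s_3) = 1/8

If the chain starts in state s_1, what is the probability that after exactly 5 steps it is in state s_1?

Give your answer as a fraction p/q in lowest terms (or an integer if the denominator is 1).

Computing P^5 by repeated multiplication:
P^1 =
  s_1: [1/8, 3/8, 1/2]
  s_2: [7/16, 1/2, 1/16]
  s_3: [9/16, 5/16, 1/8]
P^2 =
  s_1: [59/128, 25/64, 19/128]
  s_2: [79/256, 111/256, 33/128]
  s_3: [71/256, 13/32, 81/256]
P^3 =
  s_1: [639/2048, 849/2048, 35/128]
  s_2: [1529/4096, 423/1024, 875/4096]
  s_3: [1599/4096, 1663/4096, 417/2048]
P^4 =
  s_1: [12261/32768, 6713/16384, 7081/32768]
  s_2: [22777/65536, 27085/65536, 7837/32768]
  s_3: [22345/65536, 6767/16384, 16123/65536]
P^5 =
  s_1: [182233/524288, 216379/524288, 31419/131072]
  s_2: [376215/1048576, 13491/32768, 240649/1048576]
  s_3: [379273/1048576, 431229/1048576, 119037/524288]

(P^5)[s_1 -> s_1] = 182233/524288

Answer: 182233/524288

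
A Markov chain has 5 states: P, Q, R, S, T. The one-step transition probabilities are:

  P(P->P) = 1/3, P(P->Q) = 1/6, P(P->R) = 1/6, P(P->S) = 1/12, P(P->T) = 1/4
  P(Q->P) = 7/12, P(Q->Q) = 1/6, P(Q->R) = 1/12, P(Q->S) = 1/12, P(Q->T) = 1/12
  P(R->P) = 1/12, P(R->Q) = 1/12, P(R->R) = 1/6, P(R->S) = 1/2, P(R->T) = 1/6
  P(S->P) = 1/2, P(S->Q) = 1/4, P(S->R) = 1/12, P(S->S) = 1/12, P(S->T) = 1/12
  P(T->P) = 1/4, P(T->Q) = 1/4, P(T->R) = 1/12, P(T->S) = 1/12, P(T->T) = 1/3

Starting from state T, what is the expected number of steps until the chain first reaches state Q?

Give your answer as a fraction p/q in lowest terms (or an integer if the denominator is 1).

Answer: 5844/1207

Derivation:
Let h_i = expected steps to first reach Q from state i.
Boundary: h_Q = 0.
First-step equations for the other states:
  h_P = 1 + 1/3*h_P + 1/6*h_Q + 1/6*h_R + 1/12*h_S + 1/4*h_T
  h_R = 1 + 1/12*h_P + 1/12*h_Q + 1/6*h_R + 1/2*h_S + 1/6*h_T
  h_S = 1 + 1/2*h_P + 1/4*h_Q + 1/12*h_R + 1/12*h_S + 1/12*h_T
  h_T = 1 + 1/4*h_P + 1/4*h_Q + 1/12*h_R + 1/12*h_S + 1/3*h_T

Substituting h_Q = 0 and rearranging gives the linear system (I - Q) h = 1:
  [2/3, -1/6, -1/12, -1/4] . (h_P, h_R, h_S, h_T) = 1
  [-1/12, 5/6, -1/2, -1/6] . (h_P, h_R, h_S, h_T) = 1
  [-1/2, -1/12, 11/12, -1/12] . (h_P, h_R, h_S, h_T) = 1
  [-1/4, -1/12, -1/12, 2/3] . (h_P, h_R, h_S, h_T) = 1

Solving yields:
  h_P = 6468/1207
  h_R = 6864/1207
  h_S = 6000/1207
  h_T = 5844/1207

Starting state is T, so the expected hitting time is h_T = 5844/1207.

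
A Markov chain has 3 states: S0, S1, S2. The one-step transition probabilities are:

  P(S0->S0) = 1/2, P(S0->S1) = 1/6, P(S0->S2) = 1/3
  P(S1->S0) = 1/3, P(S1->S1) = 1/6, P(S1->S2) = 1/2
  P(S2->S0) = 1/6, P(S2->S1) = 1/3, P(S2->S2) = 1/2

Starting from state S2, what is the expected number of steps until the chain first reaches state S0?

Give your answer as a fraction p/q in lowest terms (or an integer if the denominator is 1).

Let h_i = expected steps to first reach S0 from state i.
Boundary: h_S0 = 0.
First-step equations for the other states:
  h_S1 = 1 + 1/3*h_S0 + 1/6*h_S1 + 1/2*h_S2
  h_S2 = 1 + 1/6*h_S0 + 1/3*h_S1 + 1/2*h_S2

Substituting h_S0 = 0 and rearranging gives the linear system (I - Q) h = 1:
  [5/6, -1/2] . (h_S1, h_S2) = 1
  [-1/3, 1/2] . (h_S1, h_S2) = 1

Solving yields:
  h_S1 = 4
  h_S2 = 14/3

Starting state is S2, so the expected hitting time is h_S2 = 14/3.

Answer: 14/3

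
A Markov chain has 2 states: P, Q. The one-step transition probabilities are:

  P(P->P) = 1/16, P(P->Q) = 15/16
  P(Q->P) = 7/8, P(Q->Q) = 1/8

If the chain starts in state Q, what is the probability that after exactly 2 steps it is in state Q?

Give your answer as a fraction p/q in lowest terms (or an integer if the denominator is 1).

Computing P^2 by repeated multiplication:
P^1 =
  P: [1/16, 15/16]
  Q: [7/8, 1/8]
P^2 =
  P: [211/256, 45/256]
  Q: [21/128, 107/128]

(P^2)[Q -> Q] = 107/128

Answer: 107/128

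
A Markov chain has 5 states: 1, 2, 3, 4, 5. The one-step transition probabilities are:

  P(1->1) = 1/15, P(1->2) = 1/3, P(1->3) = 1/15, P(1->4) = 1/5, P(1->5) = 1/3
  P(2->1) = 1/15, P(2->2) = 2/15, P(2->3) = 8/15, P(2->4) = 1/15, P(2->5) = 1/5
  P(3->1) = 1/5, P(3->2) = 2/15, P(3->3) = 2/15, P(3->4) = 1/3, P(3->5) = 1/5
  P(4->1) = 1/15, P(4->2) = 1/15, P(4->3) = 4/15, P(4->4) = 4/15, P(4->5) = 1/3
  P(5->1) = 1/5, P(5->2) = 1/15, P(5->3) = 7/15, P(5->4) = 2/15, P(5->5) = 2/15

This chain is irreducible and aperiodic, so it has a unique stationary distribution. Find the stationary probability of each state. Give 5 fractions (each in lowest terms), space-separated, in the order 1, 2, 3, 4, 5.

The stationary distribution satisfies pi = pi * P, i.e.:
  pi_1 = 1/15*pi_1 + 1/15*pi_2 + 1/5*pi_3 + 1/15*pi_4 + 1/5*pi_5
  pi_2 = 1/3*pi_1 + 2/15*pi_2 + 2/15*pi_3 + 1/15*pi_4 + 1/15*pi_5
  pi_3 = 1/15*pi_1 + 8/15*pi_2 + 2/15*pi_3 + 4/15*pi_4 + 7/15*pi_5
  pi_4 = 1/5*pi_1 + 1/15*pi_2 + 1/3*pi_3 + 4/15*pi_4 + 2/15*pi_5
  pi_5 = 1/3*pi_1 + 1/5*pi_2 + 1/5*pi_3 + 1/3*pi_4 + 2/15*pi_5
with normalization: pi_1 + pi_2 + pi_3 + pi_4 + pi_5 = 1.

Using the first 4 balance equations plus normalization, the linear system A*pi = b is:
  [-14/15, 1/15, 1/5, 1/15, 1/5] . pi = 0
  [1/3, -13/15, 2/15, 1/15, 1/15] . pi = 0
  [1/15, 8/15, -13/15, 4/15, 7/15] . pi = 0
  [1/5, 1/15, 1/3, -11/15, 2/15] . pi = 0
  [1, 1, 1, 1, 1] . pi = 1

Solving yields:
  pi_1 = 1481/10945
  pi_2 = 43/330
  pi_3 = 9292/32835
  pi_4 = 14417/65670
  pi_5 = 7613/32835

Verification (pi * P):
  1481/10945*1/15 + 43/330*1/15 + 9292/32835*1/5 + 14417/65670*1/15 + 7613/32835*1/5 = 1481/10945 = pi_1  (ok)
  1481/10945*1/3 + 43/330*2/15 + 9292/32835*2/15 + 14417/65670*1/15 + 7613/32835*1/15 = 43/330 = pi_2  (ok)
  1481/10945*1/15 + 43/330*8/15 + 9292/32835*2/15 + 14417/65670*4/15 + 7613/32835*7/15 = 9292/32835 = pi_3  (ok)
  1481/10945*1/5 + 43/330*1/15 + 9292/32835*1/3 + 14417/65670*4/15 + 7613/32835*2/15 = 14417/65670 = pi_4  (ok)
  1481/10945*1/3 + 43/330*1/5 + 9292/32835*1/5 + 14417/65670*1/3 + 7613/32835*2/15 = 7613/32835 = pi_5  (ok)

Answer: 1481/10945 43/330 9292/32835 14417/65670 7613/32835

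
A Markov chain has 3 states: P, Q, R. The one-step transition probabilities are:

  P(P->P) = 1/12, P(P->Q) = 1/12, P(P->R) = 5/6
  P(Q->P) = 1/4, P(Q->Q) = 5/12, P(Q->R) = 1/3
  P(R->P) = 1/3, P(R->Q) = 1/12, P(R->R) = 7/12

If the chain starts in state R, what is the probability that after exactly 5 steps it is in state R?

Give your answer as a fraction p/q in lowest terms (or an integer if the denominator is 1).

Answer: 51163/82944

Derivation:
Computing P^5 by repeated multiplication:
P^1 =
  P: [1/12, 1/12, 5/6]
  Q: [1/4, 5/12, 1/3]
  R: [1/3, 1/12, 7/12]
P^2 =
  P: [11/36, 1/9, 7/12]
  Q: [17/72, 2/9, 13/24]
  R: [35/144, 1/9, 31/48]
P^3 =
  P: [107/432, 13/108, 91/144]
  Q: [221/864, 17/108, 169/288]
  R: [455/1728, 13/108, 355/576]
P^4 =
  P: [1355/5184, 10/81, 1063/1728]
  Q: [2657/10368, 11/81, 2101/3456]
  R: [5339/20736, 10/81, 4279/6912]
P^5 =
  P: [16031/62208, 121/972, 12811/20736]
  Q: [32093/124416, 125/972, 25441/41472]
  R: [64367/248832, 121/972, 51163/82944]

(P^5)[R -> R] = 51163/82944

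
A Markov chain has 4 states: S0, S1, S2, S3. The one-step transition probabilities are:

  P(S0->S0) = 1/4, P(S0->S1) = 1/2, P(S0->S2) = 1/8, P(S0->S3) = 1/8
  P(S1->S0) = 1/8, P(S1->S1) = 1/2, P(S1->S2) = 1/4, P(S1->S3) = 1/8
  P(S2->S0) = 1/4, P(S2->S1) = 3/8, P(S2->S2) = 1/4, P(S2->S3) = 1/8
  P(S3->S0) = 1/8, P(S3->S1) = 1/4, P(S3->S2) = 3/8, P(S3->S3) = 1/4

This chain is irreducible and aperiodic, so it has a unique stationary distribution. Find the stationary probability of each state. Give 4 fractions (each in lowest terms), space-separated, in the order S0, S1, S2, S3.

The stationary distribution satisfies pi = pi * P, i.e.:
  pi_S0 = 1/4*pi_S0 + 1/8*pi_S1 + 1/4*pi_S2 + 1/8*pi_S3
  pi_S1 = 1/2*pi_S0 + 1/2*pi_S1 + 3/8*pi_S2 + 1/4*pi_S3
  pi_S2 = 1/8*pi_S0 + 1/4*pi_S1 + 1/4*pi_S2 + 3/8*pi_S3
  pi_S3 = 1/8*pi_S0 + 1/8*pi_S1 + 1/8*pi_S2 + 1/4*pi_S3
with normalization: pi_S0 + pi_S1 + pi_S2 + pi_S3 = 1.

Using the first 3 balance equations plus normalization, the linear system A*pi = b is:
  [-3/4, 1/8, 1/4, 1/8] . pi = 0
  [1/2, -1/2, 3/8, 1/4] . pi = 0
  [1/8, 1/4, -3/4, 3/8] . pi = 0
  [1, 1, 1, 1] . pi = 1

Solving yields:
  pi_S0 = 71/399
  pi_S1 = 173/399
  pi_S2 = 14/57
  pi_S3 = 1/7

Verification (pi * P):
  71/399*1/4 + 173/399*1/8 + 14/57*1/4 + 1/7*1/8 = 71/399 = pi_S0  (ok)
  71/399*1/2 + 173/399*1/2 + 14/57*3/8 + 1/7*1/4 = 173/399 = pi_S1  (ok)
  71/399*1/8 + 173/399*1/4 + 14/57*1/4 + 1/7*3/8 = 14/57 = pi_S2  (ok)
  71/399*1/8 + 173/399*1/8 + 14/57*1/8 + 1/7*1/4 = 1/7 = pi_S3  (ok)

Answer: 71/399 173/399 14/57 1/7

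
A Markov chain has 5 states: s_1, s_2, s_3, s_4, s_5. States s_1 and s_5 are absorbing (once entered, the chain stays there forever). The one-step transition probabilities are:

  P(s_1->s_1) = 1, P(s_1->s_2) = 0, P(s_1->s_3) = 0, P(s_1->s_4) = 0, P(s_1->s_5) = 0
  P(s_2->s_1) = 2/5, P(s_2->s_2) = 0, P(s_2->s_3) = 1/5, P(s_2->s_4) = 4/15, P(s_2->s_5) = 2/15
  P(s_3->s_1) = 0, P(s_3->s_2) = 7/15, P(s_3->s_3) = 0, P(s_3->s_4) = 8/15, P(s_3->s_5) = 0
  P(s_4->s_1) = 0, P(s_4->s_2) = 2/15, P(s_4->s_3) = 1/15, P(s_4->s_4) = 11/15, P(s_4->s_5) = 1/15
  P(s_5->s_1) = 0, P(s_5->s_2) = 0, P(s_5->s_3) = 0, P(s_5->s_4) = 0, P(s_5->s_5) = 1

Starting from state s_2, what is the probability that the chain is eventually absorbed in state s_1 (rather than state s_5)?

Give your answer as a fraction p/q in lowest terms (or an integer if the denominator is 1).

Let a_i = P(absorbed in s_1 | start in state i).
Boundary conditions: a_s_1 = 1, a_s_5 = 0.
For each transient state i, a_i = sum_j P(i->j) * a_j:
  a_s_2 = 2/5*a_s_1 + 0*a_s_2 + 1/5*a_s_3 + 4/15*a_s_4 + 2/15*a_s_5
  a_s_3 = 0*a_s_1 + 7/15*a_s_2 + 0*a_s_3 + 8/15*a_s_4 + 0*a_s_5
  a_s_4 = 0*a_s_1 + 2/15*a_s_2 + 1/15*a_s_3 + 11/15*a_s_4 + 1/15*a_s_5

Substituting a_s_1 = 1 and a_s_5 = 0, rearrange to (I - Q) a = r where r[i] = P(i -> s_1):
  [1, -1/5, -4/15] . (a_s_2, a_s_3, a_s_4) = 2/5
  [-7/15, 1, -8/15] . (a_s_2, a_s_3, a_s_4) = 0
  [-2/15, -1/15, 4/15] . (a_s_2, a_s_3, a_s_4) = 0

Solving yields:
  a_s_2 = 78/125
  a_s_3 = 66/125
  a_s_4 = 111/250

Starting state is s_2, so the absorption probability is a_s_2 = 78/125.

Answer: 78/125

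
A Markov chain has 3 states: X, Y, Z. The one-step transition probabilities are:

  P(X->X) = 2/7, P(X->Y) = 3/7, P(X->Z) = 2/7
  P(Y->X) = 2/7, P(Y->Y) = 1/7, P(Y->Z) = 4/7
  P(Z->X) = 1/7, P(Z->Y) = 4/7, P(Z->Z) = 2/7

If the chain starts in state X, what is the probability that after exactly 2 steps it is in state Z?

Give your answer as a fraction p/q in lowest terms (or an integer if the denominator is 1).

Computing P^2 by repeated multiplication:
P^1 =
  X: [2/7, 3/7, 2/7]
  Y: [2/7, 1/7, 4/7]
  Z: [1/7, 4/7, 2/7]
P^2 =
  X: [12/49, 17/49, 20/49]
  Y: [10/49, 23/49, 16/49]
  Z: [12/49, 15/49, 22/49]

(P^2)[X -> Z] = 20/49

Answer: 20/49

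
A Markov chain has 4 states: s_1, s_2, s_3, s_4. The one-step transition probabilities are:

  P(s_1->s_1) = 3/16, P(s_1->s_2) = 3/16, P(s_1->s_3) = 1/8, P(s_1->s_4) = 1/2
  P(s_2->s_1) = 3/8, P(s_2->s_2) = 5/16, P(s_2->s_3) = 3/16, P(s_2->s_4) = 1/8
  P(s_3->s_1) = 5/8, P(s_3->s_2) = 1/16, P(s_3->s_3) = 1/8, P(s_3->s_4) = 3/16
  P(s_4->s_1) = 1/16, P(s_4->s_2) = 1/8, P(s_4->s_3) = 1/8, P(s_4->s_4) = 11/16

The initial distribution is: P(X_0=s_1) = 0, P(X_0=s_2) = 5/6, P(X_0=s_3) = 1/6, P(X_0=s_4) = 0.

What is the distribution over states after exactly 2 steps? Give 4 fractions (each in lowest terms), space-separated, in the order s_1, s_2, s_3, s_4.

Answer: 153/512 293/1536 109/768 283/768

Derivation:
Propagating the distribution step by step (d_{t+1} = d_t * P):
d_0 = (s_1=0, s_2=5/6, s_3=1/6, s_4=0)
  d_1[s_1] = 0*3/16 + 5/6*3/8 + 1/6*5/8 + 0*1/16 = 5/12
  d_1[s_2] = 0*3/16 + 5/6*5/16 + 1/6*1/16 + 0*1/8 = 13/48
  d_1[s_3] = 0*1/8 + 5/6*3/16 + 1/6*1/8 + 0*1/8 = 17/96
  d_1[s_4] = 0*1/2 + 5/6*1/8 + 1/6*3/16 + 0*11/16 = 13/96
d_1 = (s_1=5/12, s_2=13/48, s_3=17/96, s_4=13/96)
  d_2[s_1] = 5/12*3/16 + 13/48*3/8 + 17/96*5/8 + 13/96*1/16 = 153/512
  d_2[s_2] = 5/12*3/16 + 13/48*5/16 + 17/96*1/16 + 13/96*1/8 = 293/1536
  d_2[s_3] = 5/12*1/8 + 13/48*3/16 + 17/96*1/8 + 13/96*1/8 = 109/768
  d_2[s_4] = 5/12*1/2 + 13/48*1/8 + 17/96*3/16 + 13/96*11/16 = 283/768
d_2 = (s_1=153/512, s_2=293/1536, s_3=109/768, s_4=283/768)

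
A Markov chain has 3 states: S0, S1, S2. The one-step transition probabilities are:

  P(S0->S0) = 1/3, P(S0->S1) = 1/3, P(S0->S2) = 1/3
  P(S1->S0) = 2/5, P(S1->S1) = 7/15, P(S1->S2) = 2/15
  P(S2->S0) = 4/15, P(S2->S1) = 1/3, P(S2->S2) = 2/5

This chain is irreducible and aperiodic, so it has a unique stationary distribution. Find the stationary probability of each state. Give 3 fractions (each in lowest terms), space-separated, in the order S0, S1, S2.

The stationary distribution satisfies pi = pi * P, i.e.:
  pi_S0 = 1/3*pi_S0 + 2/5*pi_S1 + 4/15*pi_S2
  pi_S1 = 1/3*pi_S0 + 7/15*pi_S1 + 1/3*pi_S2
  pi_S2 = 1/3*pi_S0 + 2/15*pi_S1 + 2/5*pi_S2
with normalization: pi_S0 + pi_S1 + pi_S2 = 1.

Using the first 2 balance equations plus normalization, the linear system A*pi = b is:
  [-2/3, 2/5, 4/15] . pi = 0
  [1/3, -8/15, 1/3] . pi = 0
  [1, 1, 1] . pi = 1

Solving yields:
  pi_S0 = 31/91
  pi_S1 = 5/13
  pi_S2 = 25/91

Verification (pi * P):
  31/91*1/3 + 5/13*2/5 + 25/91*4/15 = 31/91 = pi_S0  (ok)
  31/91*1/3 + 5/13*7/15 + 25/91*1/3 = 5/13 = pi_S1  (ok)
  31/91*1/3 + 5/13*2/15 + 25/91*2/5 = 25/91 = pi_S2  (ok)

Answer: 31/91 5/13 25/91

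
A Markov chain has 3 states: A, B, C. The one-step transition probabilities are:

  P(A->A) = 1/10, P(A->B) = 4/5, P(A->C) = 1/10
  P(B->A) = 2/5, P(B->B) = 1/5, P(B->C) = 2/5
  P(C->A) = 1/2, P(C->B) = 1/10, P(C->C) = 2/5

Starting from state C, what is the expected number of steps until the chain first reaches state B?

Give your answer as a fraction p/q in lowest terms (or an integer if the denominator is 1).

Answer: 20/7

Derivation:
Let h_i = expected steps to first reach B from state i.
Boundary: h_B = 0.
First-step equations for the other states:
  h_A = 1 + 1/10*h_A + 4/5*h_B + 1/10*h_C
  h_C = 1 + 1/2*h_A + 1/10*h_B + 2/5*h_C

Substituting h_B = 0 and rearranging gives the linear system (I - Q) h = 1:
  [9/10, -1/10] . (h_A, h_C) = 1
  [-1/2, 3/5] . (h_A, h_C) = 1

Solving yields:
  h_A = 10/7
  h_C = 20/7

Starting state is C, so the expected hitting time is h_C = 20/7.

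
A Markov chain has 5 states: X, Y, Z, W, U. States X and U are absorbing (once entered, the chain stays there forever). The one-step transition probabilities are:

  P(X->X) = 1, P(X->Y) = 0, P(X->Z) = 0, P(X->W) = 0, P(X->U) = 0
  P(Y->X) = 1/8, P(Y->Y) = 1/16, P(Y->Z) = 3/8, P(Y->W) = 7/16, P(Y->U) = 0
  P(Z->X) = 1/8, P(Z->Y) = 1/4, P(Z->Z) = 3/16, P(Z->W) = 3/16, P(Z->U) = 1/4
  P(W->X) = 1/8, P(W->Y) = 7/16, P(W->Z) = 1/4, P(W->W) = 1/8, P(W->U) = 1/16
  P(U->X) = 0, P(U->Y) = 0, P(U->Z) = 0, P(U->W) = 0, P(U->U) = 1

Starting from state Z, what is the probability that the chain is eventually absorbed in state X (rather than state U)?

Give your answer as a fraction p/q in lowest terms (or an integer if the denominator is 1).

Answer: 622/1339

Derivation:
Let a_i = P(absorbed in X | start in state i).
Boundary conditions: a_X = 1, a_U = 0.
For each transient state i, a_i = sum_j P(i->j) * a_j:
  a_Y = 1/8*a_X + 1/16*a_Y + 3/8*a_Z + 7/16*a_W + 0*a_U
  a_Z = 1/8*a_X + 1/4*a_Y + 3/16*a_Z + 3/16*a_W + 1/4*a_U
  a_W = 1/8*a_X + 7/16*a_Y + 1/4*a_Z + 1/8*a_W + 1/16*a_U

Substituting a_X = 1 and a_U = 0, rearrange to (I - Q) a = r where r[i] = P(i -> X):
  [15/16, -3/8, -7/16] . (a_Y, a_Z, a_W) = 1/8
  [-1/4, 13/16, -3/16] . (a_Y, a_Z, a_W) = 1/8
  [-7/16, -1/4, 7/8] . (a_Y, a_Z, a_W) = 1/8

Solving yields:
  a_Y = 782/1339
  a_Z = 622/1339
  a_W = 760/1339

Starting state is Z, so the absorption probability is a_Z = 622/1339.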